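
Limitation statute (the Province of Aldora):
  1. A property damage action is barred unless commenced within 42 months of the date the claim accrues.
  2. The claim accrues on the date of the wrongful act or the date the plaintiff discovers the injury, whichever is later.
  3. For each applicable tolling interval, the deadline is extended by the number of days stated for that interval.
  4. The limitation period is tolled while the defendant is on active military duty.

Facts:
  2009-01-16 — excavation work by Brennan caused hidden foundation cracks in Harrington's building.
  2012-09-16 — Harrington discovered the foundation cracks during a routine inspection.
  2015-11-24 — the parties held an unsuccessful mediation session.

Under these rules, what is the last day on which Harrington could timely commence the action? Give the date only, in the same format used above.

The claim accrued on 2012-09-16 — the later of the 2009-01-16 act and the 2012-09-16 discovery.
The untolled deadline — 42 months after 2012-09-16 — is 2016-03-16.
None of the other events listed affects the running of the period under the stated rules.

2016-03-16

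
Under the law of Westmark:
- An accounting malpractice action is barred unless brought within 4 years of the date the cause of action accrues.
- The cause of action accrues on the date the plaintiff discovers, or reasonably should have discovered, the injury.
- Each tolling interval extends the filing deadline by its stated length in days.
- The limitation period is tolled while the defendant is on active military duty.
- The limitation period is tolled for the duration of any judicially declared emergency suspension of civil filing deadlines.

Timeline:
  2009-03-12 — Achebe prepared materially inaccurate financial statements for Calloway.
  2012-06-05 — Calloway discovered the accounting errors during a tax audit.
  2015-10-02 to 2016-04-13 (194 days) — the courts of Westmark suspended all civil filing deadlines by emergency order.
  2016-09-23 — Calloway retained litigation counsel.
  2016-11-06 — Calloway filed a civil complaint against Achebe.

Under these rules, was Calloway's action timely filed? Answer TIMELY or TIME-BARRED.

TIMELY

The claim did not accrue until Calloway discovered the injury on 2012-06-05; the 2009-03-12 act date does not start the clock under the stated rule.
Adding the 4 years base period to 2012-06-05 gives a deadline of 2016-06-05, before any tolling.
The period was tolled for 194 days by the emergency suspension of filing deadlines (2015-10-02 to 2016-04-13), pushing the deadline to 2016-12-16.
None of the other events listed affects the running of the period under the stated rules.
The 2016-11-06 filing precedes the 2016-12-16 deadline; the claim is timely.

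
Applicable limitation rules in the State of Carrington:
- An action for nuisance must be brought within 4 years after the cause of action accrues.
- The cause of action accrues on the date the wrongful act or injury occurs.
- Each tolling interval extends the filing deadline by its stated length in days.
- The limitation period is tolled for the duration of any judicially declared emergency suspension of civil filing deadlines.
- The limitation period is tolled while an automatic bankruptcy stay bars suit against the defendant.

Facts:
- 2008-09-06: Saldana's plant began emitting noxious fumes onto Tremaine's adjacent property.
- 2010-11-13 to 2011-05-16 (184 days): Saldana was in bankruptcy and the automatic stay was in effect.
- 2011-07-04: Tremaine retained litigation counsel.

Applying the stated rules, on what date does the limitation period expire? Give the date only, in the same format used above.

The claim accrued on 2008-09-06, when the wrongful act occurred.
Adding the 4 years base period to 2008-09-06 gives a deadline of 2012-09-06, before any tolling.
The automatic bankruptcy stay from 2010-11-13 to 2011-05-16 tolled the period for 184 days, extending the deadline to 2013-03-09.
The other events in the timeline have no effect on the limitation period under the stated rules.

2013-03-09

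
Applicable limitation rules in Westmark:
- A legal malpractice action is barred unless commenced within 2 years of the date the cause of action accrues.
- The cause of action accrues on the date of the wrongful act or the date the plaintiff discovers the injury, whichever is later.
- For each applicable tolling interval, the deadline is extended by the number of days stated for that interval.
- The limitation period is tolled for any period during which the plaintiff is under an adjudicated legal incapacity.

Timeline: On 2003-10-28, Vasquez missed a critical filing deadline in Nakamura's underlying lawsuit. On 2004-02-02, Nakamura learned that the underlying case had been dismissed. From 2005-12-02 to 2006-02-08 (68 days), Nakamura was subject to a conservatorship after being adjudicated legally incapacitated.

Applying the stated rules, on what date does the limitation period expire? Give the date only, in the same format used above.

Because discovery on 2004-02-02 post-dates the 2003-10-28 act, accrual under the later-of rule falls on 2004-02-02.
Adding the 2 years base period to 2004-02-02 gives a deadline of 2006-02-02, before any tolling.
The period was tolled for 68 days by the plaintiff's legal incapacity (2005-12-02 to 2006-02-08), pushing the deadline to 2006-04-11.

2006-04-11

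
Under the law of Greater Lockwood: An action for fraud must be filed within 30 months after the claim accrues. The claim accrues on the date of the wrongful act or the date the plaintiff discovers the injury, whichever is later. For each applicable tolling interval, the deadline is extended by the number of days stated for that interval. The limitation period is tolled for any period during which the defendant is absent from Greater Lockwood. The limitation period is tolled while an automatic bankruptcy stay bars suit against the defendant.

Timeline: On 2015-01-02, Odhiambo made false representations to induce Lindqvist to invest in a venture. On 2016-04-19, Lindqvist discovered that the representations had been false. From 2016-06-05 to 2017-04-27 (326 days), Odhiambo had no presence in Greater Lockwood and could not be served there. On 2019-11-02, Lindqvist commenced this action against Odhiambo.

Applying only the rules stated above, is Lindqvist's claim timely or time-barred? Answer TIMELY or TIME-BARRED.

TIME-BARRED

The claim accrued on 2016-04-19 — the later of the 2015-01-02 act and the 2016-04-19 discovery.
The untolled deadline — 30 months after 2016-04-19 — is 2018-10-19.
Because the defendant's absence from the jurisdiction ran from 2016-06-05 to 2017-04-27, the deadline is extended by 326 days to 2019-09-10.
Filing on 2019-11-02 missed the 2019-09-10 deadline — the action is time-barred.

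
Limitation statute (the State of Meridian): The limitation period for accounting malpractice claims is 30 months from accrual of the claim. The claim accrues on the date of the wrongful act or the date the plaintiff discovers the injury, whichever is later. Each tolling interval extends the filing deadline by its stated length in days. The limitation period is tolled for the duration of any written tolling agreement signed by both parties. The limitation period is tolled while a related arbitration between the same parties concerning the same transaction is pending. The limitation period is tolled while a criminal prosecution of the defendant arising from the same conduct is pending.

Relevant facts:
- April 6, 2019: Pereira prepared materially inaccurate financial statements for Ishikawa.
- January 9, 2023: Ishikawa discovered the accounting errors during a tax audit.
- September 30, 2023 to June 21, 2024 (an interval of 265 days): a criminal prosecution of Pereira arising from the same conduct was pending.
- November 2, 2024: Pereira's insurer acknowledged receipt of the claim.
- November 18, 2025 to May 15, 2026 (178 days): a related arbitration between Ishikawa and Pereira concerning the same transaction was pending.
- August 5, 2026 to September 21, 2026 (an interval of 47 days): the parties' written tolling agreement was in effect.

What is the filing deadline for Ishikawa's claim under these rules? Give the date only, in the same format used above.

November 11, 2026

Taking the later of the act (April 6, 2019) and discovery (January 9, 2023), the claim accrued on January 9, 2023.
30 months from January 9, 2023 is July 9, 2025.
The period was tolled for 265 days by the pending criminal prosecution (September 30, 2023 to June 21, 2024), pushing the deadline to March 31, 2026.
The period was tolled for 178 days by the pending related arbitration (November 18, 2025 to May 15, 2026), pushing the deadline to September 25, 2026.
Because the written tolling agreement ran from August 5, 2026 to September 21, 2026, the deadline is extended by 47 days to November 11, 2026.
Nothing else in the chronology tolls or restarts the period.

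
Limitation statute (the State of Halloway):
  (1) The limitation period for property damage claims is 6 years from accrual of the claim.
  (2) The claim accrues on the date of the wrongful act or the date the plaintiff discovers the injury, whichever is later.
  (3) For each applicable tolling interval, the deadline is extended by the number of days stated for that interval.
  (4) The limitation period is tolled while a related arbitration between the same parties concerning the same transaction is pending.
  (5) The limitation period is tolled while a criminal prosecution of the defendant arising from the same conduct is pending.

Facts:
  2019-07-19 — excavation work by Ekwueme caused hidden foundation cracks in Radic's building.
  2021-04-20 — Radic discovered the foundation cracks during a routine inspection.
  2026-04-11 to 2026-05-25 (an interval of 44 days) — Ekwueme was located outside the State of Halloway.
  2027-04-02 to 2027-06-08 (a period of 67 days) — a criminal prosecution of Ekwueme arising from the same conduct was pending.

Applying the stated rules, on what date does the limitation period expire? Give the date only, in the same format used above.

Taking the later of the act (2019-07-19) and discovery (2021-04-20), the claim accrued on 2021-04-20.
6 years from 2021-04-20 is 2027-04-20.
Because the pending criminal prosecution ran from 2027-04-02 to 2027-06-08, the deadline is extended by 67 days to 2027-06-26.
No stated provision tolls the period for the defendant's absence, so the interval from 2026-04-11 to 2026-05-25 has no effect on the deadline.

2027-06-26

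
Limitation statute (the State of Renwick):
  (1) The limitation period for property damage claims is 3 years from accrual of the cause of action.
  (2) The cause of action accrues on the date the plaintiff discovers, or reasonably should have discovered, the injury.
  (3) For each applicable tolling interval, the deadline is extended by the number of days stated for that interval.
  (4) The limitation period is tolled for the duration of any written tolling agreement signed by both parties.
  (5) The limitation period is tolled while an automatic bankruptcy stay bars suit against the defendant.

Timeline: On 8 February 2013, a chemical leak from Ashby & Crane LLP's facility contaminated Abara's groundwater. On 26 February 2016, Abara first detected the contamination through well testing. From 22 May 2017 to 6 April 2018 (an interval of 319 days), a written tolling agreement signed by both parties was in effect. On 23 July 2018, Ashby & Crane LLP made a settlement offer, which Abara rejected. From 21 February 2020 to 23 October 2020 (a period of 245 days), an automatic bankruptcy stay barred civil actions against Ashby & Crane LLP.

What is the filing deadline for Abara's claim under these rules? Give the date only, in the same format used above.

Accrual is tied to discovery, so the period began on 26 February 2016 rather than on 8 February 2013 when the act occurred.
Adding the 3 years base period to 26 February 2016 gives a deadline of 26 February 2019, before any tolling.
Because the written tolling agreement ran from 22 May 2017 to 6 April 2018, the deadline is extended by 319 days to 11 January 2020.
The automatic bankruptcy stay starting 21 February 2020 came too late — the period had run on 11 January 2020 — and so does not extend the deadline.
The other events in the timeline have no effect on the limitation period under the stated rules.

11 January 2020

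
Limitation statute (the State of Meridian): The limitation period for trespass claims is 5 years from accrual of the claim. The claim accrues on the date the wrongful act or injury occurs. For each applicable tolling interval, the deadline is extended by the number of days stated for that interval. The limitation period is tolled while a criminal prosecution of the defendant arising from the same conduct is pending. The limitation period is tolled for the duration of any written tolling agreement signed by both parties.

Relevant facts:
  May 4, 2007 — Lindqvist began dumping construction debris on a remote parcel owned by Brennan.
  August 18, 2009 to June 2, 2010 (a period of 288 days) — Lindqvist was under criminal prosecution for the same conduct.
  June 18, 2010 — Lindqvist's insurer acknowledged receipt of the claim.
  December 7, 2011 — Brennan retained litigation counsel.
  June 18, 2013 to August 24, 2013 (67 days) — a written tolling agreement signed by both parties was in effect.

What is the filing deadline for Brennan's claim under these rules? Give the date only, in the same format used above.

February 16, 2013

The claim accrued on May 4, 2007, when the wrongful act occurred.
5 years from May 4, 2007 is May 4, 2012.
The period was tolled for 288 days by the pending criminal prosecution (August 18, 2009 to June 2, 2010), pushing the deadline to February 16, 2013.
The written tolling agreement starting June 18, 2013 came too late — the period had run on February 16, 2013 — and so does not extend the deadline.
The other events in the timeline have no effect on the limitation period under the stated rules.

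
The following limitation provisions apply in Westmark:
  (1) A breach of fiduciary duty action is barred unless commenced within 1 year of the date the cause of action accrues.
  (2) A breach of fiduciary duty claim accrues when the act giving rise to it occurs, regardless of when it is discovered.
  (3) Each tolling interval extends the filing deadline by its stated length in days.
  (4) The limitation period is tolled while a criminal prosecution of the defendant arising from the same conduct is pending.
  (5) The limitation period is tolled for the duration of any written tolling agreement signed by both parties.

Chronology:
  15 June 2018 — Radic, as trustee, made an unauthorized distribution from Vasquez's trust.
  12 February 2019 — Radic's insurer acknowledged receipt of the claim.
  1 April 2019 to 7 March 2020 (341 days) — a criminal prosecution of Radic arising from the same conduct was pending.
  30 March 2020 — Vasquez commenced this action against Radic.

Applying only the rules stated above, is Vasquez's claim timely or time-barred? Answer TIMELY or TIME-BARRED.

The claim accrued on 15 June 2018, when the wrongful act occurred.
1 year from 15 June 2018 is 15 June 2019.
The pending criminal prosecution from 1 April 2019 to 7 March 2020 tolled the period for 341 days, extending the deadline to 21 May 2020.
The other events in the timeline have no effect on the limitation period under the stated rules.
Vasquez filed on 30 March 2020, before the 21 May 2020 deadline, so the action is timely.

TIMELY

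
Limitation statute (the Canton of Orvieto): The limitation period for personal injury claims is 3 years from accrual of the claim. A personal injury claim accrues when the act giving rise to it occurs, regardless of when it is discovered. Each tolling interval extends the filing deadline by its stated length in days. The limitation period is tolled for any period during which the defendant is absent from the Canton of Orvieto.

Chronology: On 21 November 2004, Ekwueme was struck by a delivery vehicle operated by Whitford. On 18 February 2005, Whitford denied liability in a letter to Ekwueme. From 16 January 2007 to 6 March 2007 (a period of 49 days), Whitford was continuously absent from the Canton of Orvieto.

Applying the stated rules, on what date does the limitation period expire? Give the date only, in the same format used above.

9 January 2008

The claim accrued on 21 November 2004, the date of the act.
The untolled deadline — 3 years after 21 November 2004 — is 21 November 2007.
The period was tolled for 49 days by the defendant's absence from the jurisdiction (16 January 2007 to 6 March 2007), pushing the deadline to 9 January 2008.
Nothing else in the chronology tolls or restarts the period.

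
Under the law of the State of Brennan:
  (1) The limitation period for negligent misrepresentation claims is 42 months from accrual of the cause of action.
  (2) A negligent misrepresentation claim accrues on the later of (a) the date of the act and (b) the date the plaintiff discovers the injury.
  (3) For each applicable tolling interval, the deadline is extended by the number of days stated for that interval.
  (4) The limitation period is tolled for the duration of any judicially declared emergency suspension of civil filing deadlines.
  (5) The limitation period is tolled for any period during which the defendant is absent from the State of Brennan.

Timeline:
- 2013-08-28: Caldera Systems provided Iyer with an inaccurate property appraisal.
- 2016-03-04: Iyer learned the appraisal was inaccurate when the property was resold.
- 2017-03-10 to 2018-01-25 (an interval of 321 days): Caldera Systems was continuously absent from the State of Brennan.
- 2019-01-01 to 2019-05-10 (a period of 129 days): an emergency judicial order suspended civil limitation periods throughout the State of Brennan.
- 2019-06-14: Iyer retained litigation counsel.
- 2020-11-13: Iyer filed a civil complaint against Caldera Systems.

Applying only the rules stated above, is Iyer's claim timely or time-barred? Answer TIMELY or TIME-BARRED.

Because discovery on 2016-03-04 post-dates the 2013-08-28 act, accrual under the later-of rule falls on 2016-03-04.
Adding the 42 months base period to 2016-03-04 gives a deadline of 2019-09-04, before any tolling.
The period was tolled for 321 days by the defendant's absence from the jurisdiction (2017-03-10 to 2018-01-25), pushing the deadline to 2020-07-21.
The period was tolled for 129 days by the emergency suspension of filing deadlines (2019-01-01 to 2019-05-10), pushing the deadline to 2020-11-27.
Nothing else in the chronology tolls or restarts the period.
The 2020-11-13 filing precedes the 2020-11-27 deadline; the claim is timely.

TIMELY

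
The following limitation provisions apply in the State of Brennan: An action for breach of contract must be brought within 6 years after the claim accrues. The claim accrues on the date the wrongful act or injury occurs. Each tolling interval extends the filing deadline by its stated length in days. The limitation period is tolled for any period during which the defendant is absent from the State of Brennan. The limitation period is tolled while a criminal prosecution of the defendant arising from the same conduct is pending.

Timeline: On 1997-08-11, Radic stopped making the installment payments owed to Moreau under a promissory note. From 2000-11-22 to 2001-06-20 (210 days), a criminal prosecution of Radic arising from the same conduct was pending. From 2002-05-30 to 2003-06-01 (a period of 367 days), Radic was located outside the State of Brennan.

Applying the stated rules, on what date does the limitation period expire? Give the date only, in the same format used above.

The limitation period began to run on 1997-08-11.
The untolled deadline — 6 years after 1997-08-11 — is 2003-08-11.
Because the pending criminal prosecution ran from 2000-11-22 to 2001-06-20, the deadline is extended by 210 days to 2004-03-08.
The defendant's absence from the jurisdiction from 2002-05-30 to 2003-06-01 tolled the period for 367 days, extending the deadline to 2005-03-10.

2005-03-10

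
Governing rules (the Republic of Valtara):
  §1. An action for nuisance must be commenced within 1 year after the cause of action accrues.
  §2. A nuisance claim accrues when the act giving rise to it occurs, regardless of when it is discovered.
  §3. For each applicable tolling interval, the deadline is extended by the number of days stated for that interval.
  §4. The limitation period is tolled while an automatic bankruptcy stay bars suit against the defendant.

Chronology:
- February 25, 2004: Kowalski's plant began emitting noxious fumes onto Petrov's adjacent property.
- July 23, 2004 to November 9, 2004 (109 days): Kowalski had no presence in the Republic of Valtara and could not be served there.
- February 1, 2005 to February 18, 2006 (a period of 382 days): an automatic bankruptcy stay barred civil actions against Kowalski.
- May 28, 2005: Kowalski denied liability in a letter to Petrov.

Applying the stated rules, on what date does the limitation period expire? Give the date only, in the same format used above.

March 14, 2006

The cause of action accrued on February 25, 2004, the date of the act.
The untolled deadline — 1 year after February 25, 2004 — is February 25, 2005.
The automatic bankruptcy stay from February 1, 2005 to February 18, 2006 tolled the period for 382 days, extending the deadline to March 14, 2006.
No stated provision tolls the period for the defendant's absence, so the interval from July 23, 2004 to November 9, 2004 has no effect on the deadline.
None of the other events listed affects the running of the period under the stated rules.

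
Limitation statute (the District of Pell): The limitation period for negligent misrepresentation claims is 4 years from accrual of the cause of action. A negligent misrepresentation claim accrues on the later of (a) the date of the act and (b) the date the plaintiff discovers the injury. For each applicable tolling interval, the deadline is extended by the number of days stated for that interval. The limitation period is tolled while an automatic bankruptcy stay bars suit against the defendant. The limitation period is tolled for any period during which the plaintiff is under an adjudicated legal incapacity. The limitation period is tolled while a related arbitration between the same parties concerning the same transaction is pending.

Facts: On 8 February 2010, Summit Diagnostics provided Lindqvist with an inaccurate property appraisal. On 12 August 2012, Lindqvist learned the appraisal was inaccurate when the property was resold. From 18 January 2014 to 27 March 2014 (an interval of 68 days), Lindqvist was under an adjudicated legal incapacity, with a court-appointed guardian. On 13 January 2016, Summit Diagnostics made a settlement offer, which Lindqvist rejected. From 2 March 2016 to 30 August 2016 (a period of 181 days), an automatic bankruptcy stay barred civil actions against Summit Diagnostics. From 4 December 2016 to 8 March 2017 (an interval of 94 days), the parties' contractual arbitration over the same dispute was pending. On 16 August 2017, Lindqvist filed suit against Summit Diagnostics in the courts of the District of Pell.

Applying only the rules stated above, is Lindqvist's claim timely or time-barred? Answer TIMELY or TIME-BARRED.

The claim accrued on 12 August 2012 — the later of the 8 February 2010 act and the 12 August 2012 discovery.
4 years from 12 August 2012 is 12 August 2016.
Because the plaintiff's legal incapacity ran from 18 January 2014 to 27 March 2014, the deadline is extended by 68 days to 19 October 2016.
The automatic bankruptcy stay from 2 March 2016 to 30 August 2016 tolled the period for 181 days, extending the deadline to 18 April 2017.
Because the pending related arbitration ran from 4 December 2016 to 8 March 2017, the deadline is extended by 94 days to 21 July 2017.
None of the other events listed affects the running of the period under the stated rules.
Filing on 16 August 2017 missed the 21 July 2017 deadline — the action is time-barred.

TIME-BARRED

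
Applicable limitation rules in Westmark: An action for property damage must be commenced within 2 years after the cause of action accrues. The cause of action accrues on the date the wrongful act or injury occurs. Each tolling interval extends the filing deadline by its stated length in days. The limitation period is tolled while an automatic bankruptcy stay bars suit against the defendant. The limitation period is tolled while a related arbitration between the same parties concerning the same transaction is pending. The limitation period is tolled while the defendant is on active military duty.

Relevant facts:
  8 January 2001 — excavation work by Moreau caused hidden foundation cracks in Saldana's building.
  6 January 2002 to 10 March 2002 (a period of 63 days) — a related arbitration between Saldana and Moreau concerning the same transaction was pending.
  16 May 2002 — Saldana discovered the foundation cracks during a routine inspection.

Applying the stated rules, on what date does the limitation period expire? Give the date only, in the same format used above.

The claim accrued on 8 January 2001, when the wrongful act occurred; under the stated occurrence rule the 16 May 2002 discovery does not delay accrual.
2 years from 8 January 2001 is 8 January 2003.
Because the pending related arbitration ran from 6 January 2002 to 10 March 2002, the deadline is extended by 63 days to 12 March 2003.

12 March 2003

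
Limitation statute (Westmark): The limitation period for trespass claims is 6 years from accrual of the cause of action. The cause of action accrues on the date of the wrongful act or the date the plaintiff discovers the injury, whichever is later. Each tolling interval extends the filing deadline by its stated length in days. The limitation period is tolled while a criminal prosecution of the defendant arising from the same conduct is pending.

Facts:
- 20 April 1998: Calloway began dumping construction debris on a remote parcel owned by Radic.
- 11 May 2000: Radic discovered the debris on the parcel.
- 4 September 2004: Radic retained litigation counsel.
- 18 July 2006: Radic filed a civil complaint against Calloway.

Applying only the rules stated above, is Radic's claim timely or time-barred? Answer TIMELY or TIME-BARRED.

The claim accrued on 11 May 2000 — the later of the 20 April 1998 act and the 11 May 2000 discovery.
Adding the 6 years base period to 11 May 2000 gives a deadline of 11 May 2006, before any tolling.
Nothing else in the chronology tolls or restarts the period.
Filing on 18 July 2006 missed the 11 May 2006 deadline — the action is time-barred.

TIME-BARRED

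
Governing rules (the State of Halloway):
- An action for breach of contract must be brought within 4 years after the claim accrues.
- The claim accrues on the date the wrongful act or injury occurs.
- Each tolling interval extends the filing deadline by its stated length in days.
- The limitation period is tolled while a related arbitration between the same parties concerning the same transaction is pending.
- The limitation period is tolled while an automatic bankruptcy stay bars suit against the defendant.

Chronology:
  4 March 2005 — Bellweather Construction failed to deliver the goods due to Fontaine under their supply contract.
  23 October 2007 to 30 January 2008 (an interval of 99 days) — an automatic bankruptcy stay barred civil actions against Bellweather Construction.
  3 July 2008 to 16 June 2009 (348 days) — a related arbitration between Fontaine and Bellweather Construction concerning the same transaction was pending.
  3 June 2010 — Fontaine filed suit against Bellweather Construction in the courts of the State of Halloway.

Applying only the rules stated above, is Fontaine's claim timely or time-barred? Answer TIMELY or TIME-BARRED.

The claim accrued on 4 March 2005, the date of the act.
Adding the 4 years base period to 4 March 2005 gives a deadline of 4 March 2009, before any tolling.
Because the automatic bankruptcy stay ran from 23 October 2007 to 30 January 2008, the deadline is extended by 99 days to 11 June 2009.
Because the pending related arbitration ran from 3 July 2008 to 16 June 2009, the deadline is extended by 348 days to 25 May 2010.
Filing on 3 June 2010 missed the 25 May 2010 deadline — the action is time-barred.

TIME-BARRED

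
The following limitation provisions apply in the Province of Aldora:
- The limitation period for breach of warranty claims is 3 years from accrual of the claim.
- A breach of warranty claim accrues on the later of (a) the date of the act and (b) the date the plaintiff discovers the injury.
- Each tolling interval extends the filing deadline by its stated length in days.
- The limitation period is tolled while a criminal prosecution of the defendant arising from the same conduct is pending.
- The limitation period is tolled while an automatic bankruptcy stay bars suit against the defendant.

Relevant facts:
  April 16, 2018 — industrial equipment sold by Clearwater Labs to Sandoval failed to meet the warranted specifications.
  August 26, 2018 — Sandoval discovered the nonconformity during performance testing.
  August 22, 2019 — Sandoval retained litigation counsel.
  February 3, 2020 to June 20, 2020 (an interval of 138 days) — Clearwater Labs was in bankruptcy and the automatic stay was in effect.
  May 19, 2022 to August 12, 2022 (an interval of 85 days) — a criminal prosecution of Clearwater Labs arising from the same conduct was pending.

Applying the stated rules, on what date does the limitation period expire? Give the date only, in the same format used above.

January 11, 2022

Taking the later of the act (April 16, 2018) and discovery (August 26, 2018), the claim accrued on August 26, 2018.
Adding the 3 years base period to August 26, 2018 gives a deadline of August 26, 2021, before any tolling.
The automatic bankruptcy stay from February 3, 2020 to June 20, 2020 tolled the period for 138 days, extending the deadline to January 11, 2022.
The pending criminal prosecution starting May 19, 2022 came too late — the period had run on January 11, 2022 — and so does not extend the deadline.
None of the other events listed affects the running of the period under the stated rules.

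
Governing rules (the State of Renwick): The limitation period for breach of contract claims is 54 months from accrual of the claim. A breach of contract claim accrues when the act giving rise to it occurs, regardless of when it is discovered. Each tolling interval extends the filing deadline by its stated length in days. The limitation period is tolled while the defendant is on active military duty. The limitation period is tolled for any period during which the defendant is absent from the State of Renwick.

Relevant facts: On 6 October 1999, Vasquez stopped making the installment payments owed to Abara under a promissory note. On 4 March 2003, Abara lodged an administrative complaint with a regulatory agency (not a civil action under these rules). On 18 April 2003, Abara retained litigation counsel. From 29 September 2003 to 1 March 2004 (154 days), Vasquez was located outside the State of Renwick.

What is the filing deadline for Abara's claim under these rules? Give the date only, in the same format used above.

7 September 2004

The claim accrued on 6 October 1999, when the wrongful act occurred.
54 months from 6 October 1999 is 6 April 2004.
The defendant's absence from the jurisdiction from 29 September 2003 to 1 March 2004 tolled the period for 154 days, extending the deadline to 7 September 2004.
None of the other events listed affects the running of the period under the stated rules.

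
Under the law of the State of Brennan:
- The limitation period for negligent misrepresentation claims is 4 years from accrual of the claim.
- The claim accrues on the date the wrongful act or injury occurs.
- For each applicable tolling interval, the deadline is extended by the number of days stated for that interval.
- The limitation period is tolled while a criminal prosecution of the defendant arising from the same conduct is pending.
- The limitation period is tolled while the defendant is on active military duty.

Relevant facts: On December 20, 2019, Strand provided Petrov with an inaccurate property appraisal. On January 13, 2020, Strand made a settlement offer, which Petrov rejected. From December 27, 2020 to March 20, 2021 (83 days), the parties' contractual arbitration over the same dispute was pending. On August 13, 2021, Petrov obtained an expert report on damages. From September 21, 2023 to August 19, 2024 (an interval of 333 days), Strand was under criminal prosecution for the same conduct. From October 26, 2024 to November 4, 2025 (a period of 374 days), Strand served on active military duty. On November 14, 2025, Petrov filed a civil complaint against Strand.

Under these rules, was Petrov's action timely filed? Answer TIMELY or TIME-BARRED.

TIMELY

The limitation period began to run on December 20, 2019.
4 years from December 20, 2019 is December 20, 2023.
The pending criminal prosecution from September 21, 2023 to August 19, 2024 tolled the period for 333 days, extending the deadline to November 17, 2024.
The defendant's active military service from October 26, 2024 to November 4, 2025 tolled the period for 374 days, extending the deadline to November 26, 2025.
No stated provision tolls the period for a pending arbitration, so the interval from December 27, 2020 to March 20, 2021 has no effect on the deadline.
The other events in the timeline have no effect on the limitation period under the stated rules.
The November 14, 2025 filing precedes the November 26, 2025 deadline; the claim is timely.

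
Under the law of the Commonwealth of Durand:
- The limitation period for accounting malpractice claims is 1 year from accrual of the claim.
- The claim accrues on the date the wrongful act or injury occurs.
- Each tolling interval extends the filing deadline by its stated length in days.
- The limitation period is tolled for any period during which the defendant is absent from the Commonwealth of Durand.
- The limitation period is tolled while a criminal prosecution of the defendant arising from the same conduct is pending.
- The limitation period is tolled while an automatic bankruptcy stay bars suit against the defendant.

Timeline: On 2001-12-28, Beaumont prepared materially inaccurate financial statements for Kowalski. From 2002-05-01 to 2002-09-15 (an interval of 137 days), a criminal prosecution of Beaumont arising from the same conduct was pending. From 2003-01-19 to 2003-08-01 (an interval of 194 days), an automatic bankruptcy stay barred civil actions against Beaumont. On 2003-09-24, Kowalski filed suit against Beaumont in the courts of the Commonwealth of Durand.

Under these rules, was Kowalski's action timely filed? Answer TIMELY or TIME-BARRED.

The limitation period began to run on 2001-12-28.
The untolled deadline — 1 year after 2001-12-28 — is 2002-12-28.
The pending criminal prosecution from 2002-05-01 to 2002-09-15 tolled the period for 137 days, extending the deadline to 2003-05-14.
The automatic bankruptcy stay from 2003-01-19 to 2003-08-01 tolled the period for 194 days, extending the deadline to 2003-11-24.
Kowalski filed on 2003-09-24, before the 2003-11-24 deadline, so the action is timely.

TIMELY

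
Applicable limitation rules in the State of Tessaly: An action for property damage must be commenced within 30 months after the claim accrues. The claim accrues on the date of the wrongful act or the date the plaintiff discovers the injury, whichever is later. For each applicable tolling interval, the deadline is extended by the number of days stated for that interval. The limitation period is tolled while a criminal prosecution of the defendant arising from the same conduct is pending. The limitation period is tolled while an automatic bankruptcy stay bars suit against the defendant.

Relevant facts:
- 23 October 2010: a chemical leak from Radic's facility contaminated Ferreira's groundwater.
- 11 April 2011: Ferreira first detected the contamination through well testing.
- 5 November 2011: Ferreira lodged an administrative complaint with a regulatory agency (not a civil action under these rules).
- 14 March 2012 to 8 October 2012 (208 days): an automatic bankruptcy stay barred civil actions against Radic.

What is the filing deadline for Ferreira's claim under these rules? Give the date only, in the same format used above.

Taking the later of the act (23 October 2010) and discovery (11 April 2011), the claim accrued on 11 April 2011.
Adding the 30 months base period to 11 April 2011 gives a deadline of 11 October 2013, before any tolling.
The automatic bankruptcy stay from 14 March 2012 to 8 October 2012 tolled the period for 208 days, extending the deadline to 7 May 2014.
None of the other events listed affects the running of the period under the stated rules.

7 May 2014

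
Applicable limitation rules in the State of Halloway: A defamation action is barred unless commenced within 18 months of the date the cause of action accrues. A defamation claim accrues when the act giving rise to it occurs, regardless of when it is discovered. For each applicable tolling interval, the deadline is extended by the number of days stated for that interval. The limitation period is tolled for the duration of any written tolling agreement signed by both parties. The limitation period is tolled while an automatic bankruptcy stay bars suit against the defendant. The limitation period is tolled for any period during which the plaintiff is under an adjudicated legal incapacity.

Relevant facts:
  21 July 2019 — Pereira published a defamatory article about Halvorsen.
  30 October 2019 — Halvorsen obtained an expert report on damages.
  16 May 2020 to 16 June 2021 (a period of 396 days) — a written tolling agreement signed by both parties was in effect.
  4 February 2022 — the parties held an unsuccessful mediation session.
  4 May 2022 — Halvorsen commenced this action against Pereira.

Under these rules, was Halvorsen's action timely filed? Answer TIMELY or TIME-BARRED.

The cause of action accrued on 21 July 2019, the date of the act.
18 months from 21 July 2019 is 21 January 2021.
Because the written tolling agreement ran from 16 May 2020 to 16 June 2021, the deadline is extended by 396 days to 21 February 2022.
Nothing else in the chronology tolls or restarts the period.
The 4 May 2022 filing falls after the 21 February 2022 deadline; the claim is time-barred.

TIME-BARRED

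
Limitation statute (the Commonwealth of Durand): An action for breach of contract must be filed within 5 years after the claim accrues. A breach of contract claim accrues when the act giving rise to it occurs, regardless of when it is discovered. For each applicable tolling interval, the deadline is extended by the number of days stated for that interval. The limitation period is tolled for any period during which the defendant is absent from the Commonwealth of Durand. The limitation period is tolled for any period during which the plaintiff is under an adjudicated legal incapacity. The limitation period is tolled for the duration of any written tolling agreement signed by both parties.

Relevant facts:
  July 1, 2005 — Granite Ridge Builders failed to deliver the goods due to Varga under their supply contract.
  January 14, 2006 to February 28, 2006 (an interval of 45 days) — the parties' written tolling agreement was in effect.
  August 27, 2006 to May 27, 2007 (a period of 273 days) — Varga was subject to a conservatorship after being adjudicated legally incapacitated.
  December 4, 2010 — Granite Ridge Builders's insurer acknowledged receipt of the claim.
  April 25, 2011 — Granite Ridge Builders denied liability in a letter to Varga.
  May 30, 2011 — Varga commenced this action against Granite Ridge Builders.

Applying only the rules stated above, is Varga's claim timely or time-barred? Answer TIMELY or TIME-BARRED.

TIME-BARRED

The claim accrued on July 1, 2005, when the wrongful act occurred.
The untolled deadline — 5 years after July 1, 2005 — is July 1, 2010.
The written tolling agreement from January 14, 2006 to February 28, 2006 tolled the period for 45 days, extending the deadline to August 15, 2010.
The plaintiff's legal incapacity from August 27, 2006 to May 27, 2007 tolled the period for 273 days, extending the deadline to May 15, 2011.
Nothing else in the chronology tolls or restarts the period.
Filing on May 30, 2011 missed the May 15, 2011 deadline — the action is time-barred.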